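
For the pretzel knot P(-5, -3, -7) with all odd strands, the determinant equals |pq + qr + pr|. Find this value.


Step 1: Compute pq + qr + pr.
pq = (-5)*(-3) = 15
qr = (-3)*(-7) = 21
pr = (-5)*(-7) = 35
pq + qr + pr = 15 + 21 + 35 = 71
Step 2: Take absolute value.
det(P(-5,-3,-7)) = |71| = 71

71


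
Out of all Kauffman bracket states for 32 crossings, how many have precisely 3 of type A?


We choose which 3 of 32 crossings get A-smoothings.
C(32, 3) = 32! / (3! * 29!)
= 4960

4960


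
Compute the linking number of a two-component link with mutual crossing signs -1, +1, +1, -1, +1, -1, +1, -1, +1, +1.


Step 1: Count positive crossings: 6
Step 2: Count negative crossings: 4
Step 3: Sum of signs = 6 - 4 = 2
Step 4: Linking number = sum/2 = 2/2 = 1

1


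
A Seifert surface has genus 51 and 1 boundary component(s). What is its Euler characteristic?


chi = 2 - 2g - b
= 2 - 2*51 - 1
= 2 - 102 - 1 = -101

-101


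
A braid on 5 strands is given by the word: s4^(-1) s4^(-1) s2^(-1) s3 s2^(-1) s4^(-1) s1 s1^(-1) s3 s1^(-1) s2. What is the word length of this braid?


The word length counts the number of generators (including inverses).
Listing each generator: s4^(-1), s4^(-1), s2^(-1), s3, s2^(-1), s4^(-1), s1, s1^(-1), s3, s1^(-1), s2
There are 11 generators in this braid word.

11


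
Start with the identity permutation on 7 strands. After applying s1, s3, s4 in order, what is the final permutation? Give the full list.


Starting with identity [1, 2, 3, 4, 5, 6, 7].
Apply generators in sequence:
  After s1: [2, 1, 3, 4, 5, 6, 7]
  After s3: [2, 1, 4, 3, 5, 6, 7]
  After s4: [2, 1, 4, 5, 3, 6, 7]
Final permutation: [2, 1, 4, 5, 3, 6, 7]

[2, 1, 4, 5, 3, 6, 7]


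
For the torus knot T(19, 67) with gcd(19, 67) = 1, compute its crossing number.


For a torus knot T(p, q) with gcd(p,q)=1,
the crossing number is min(p*(q-1), q*(p-1)).
p*(q-1) = 19*66 = 1254
q*(p-1) = 67*18 = 1206
min(1254, 1206) = 1206

1206


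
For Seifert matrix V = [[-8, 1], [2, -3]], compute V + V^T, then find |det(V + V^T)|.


Step 1: Form V + V^T where V = [[-8, 1], [2, -3]]
  V^T = [[-8, 2], [1, -3]]
  V + V^T = [[-16, 3], [3, -6]]
Step 2: det(V + V^T) = (-16)*(-6) - 3*3
  = 96 - 9 = 87
Step 3: Knot determinant = |det(V + V^T)| = |87| = 87

87


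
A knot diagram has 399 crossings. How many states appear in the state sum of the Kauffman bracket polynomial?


Each crossing contributes 2 choices (A-smoothing or B-smoothing).
Total states = 2^399 = 1291124939043454294827959586001505937164852896414611756415329678270323811008420597314822676640068915717951585986373746688

1291124939043454294827959586001505937164852896414611756415329678270323811008420597314822676640068915717951585986373746688


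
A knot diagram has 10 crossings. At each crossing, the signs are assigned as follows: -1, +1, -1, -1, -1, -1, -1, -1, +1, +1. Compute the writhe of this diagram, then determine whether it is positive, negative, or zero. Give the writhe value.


Step 1: Count positive crossings (+1).
Positive crossings: 3
Step 2: Count negative crossings (-1).
Negative crossings: 7
Step 3: Writhe = (positive) - (negative)
w = 3 - 7 = -4
Step 4: |w| = 4, and w is negative

-4


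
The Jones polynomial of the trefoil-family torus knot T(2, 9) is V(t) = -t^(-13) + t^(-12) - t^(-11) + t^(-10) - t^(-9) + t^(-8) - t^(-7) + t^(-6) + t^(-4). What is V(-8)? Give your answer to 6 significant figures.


Substituting t = -8 into V(t) = -t^(-13) + t^(-12) - t^(-11) + t^(-10) - t^(-9) + t^(-8) - t^(-7) + t^(-6) + t^(-4):
  (-)t^(-13) = 1.81899e-12
  (+)t^(-12) = 1.45519e-11
  (-)t^(-11) = 1.16415e-10
  (+)t^(-10) = 9.31323e-10
  (-)t^(-9) = 7.45058e-09
  (+)t^(-8) = 5.96046e-08
  (-)t^(-7) = 4.76837e-07
  (+)t^(-6) = 3.8147e-06
  (+)t^(-4) = 0.000244141
Sum = (1.81899e-12) + (1.45519e-11) + (1.16415e-10) + (9.31323e-10) + (7.45058e-09) + (5.96046e-08) + (4.76837e-07) + (3.8147e-06) + (0.000244141)
= 0.0002485002788
Rounded to 6 significant figures: 0.0002485

0.0002485


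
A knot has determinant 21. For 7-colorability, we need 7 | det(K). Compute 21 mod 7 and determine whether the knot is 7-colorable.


Step 1: A knot is p-colorable if and only if p divides its determinant.
Step 2: Compute 21 mod 7.
21 = 3 * 7 + 0
Step 3: 21 mod 7 = 0
Step 4: The knot is 7-colorable: yes

0


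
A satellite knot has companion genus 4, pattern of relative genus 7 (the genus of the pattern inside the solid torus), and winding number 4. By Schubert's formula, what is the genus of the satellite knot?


Schubert: g(satellite) = g_rel(pattern) + |winding| * g(companion),
where g_rel(pattern) is the genus of the pattern relative to the solid torus.
= 7 + 4 * 4
= 7 + 16 = 23

23


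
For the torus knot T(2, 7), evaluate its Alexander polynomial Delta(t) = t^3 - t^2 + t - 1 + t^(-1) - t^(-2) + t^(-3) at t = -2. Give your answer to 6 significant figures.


Substituting t = -2 into Delta(t) = t^3 - t^2 + t - 1 + t^(-1) - t^(-2) + t^(-3):
Term values: (-8) + (-4) + (-2) + (-1) + (-0.5) + (-0.25) + (-0.125)
Sum = -15.875
Rounded to 6 significant figures: -15.875

-15.875


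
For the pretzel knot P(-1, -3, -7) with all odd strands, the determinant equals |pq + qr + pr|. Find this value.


Step 1: Compute pq + qr + pr.
pq = (-1)*(-3) = 3
qr = (-3)*(-7) = 21
pr = (-1)*(-7) = 7
pq + qr + pr = 3 + 21 + 7 = 31
Step 2: Take absolute value.
det(P(-1,-3,-7)) = |31| = 31

31


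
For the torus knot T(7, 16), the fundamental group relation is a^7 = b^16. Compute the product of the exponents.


The relation is a^7 = b^16.
Product of exponents = 7 * 16
= 112

112


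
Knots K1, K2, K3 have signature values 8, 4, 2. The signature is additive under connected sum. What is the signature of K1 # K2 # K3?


The signature is additive under connected sum.
signature(K1 # K2 # K3) = (8) + (4) + (2)
= 14

14


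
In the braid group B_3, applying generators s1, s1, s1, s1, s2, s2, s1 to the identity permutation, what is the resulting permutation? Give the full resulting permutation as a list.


Starting with identity [1, 2, 3].
Apply generators in sequence:
  After s1: [2, 1, 3]
  After s1: [1, 2, 3]
  After s1: [2, 1, 3]
  After s1: [1, 2, 3]
  After s2: [1, 3, 2]
  After s2: [1, 2, 3]
  After s1: [2, 1, 3]
Final permutation: [2, 1, 3]

[2, 1, 3]


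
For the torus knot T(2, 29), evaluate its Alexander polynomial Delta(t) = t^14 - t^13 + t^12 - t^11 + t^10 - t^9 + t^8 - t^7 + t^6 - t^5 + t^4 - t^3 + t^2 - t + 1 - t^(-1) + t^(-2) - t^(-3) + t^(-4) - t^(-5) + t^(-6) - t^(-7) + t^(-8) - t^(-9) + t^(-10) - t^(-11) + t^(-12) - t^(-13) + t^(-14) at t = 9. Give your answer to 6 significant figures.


Substituting t = 9 into Delta(t) = t^14 - t^13 + t^12 - t^11 + t^10 - t^9 + t^8 - t^7 + t^6 - t^5 + t^4 - t^3 + t^2 - t + 1 - t^(-1) + t^(-2) - t^(-3) + t^(-4) - t^(-5) + t^(-6) - t^(-7) + t^(-8) - t^(-9) + t^(-10) - t^(-11) + t^(-12) - t^(-13) + t^(-14):
Term values: (22876792454961) + (-2541865828329) + (282429536481) + (-31381059609) + (3486784401) + (-387420489) + (43046721) + (-4782969) + (531441) + (-59049) + (6561) + (-729) + (81) + (-9) + (1) + (-0.111111) + (0.0123457) + (-0.00137174) + (0.000152416) + (-1.69351e-05) + (1.88168e-06) + (-2.09075e-07) + (2.32306e-08) + (-2.58117e-09) + (2.86797e-10) + (-3.18664e-11) + (3.54071e-12) + (-3.93412e-13) + (4.37124e-14)
Sum = 2.058911321e+13
Rounded to 6 significant figures: 2.05891e+13

2.05891e+13


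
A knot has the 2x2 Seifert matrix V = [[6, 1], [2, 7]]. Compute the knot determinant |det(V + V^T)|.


Step 1: Form V + V^T where V = [[6, 1], [2, 7]]
  V^T = [[6, 2], [1, 7]]
  V + V^T = [[12, 3], [3, 14]]
Step 2: det(V + V^T) = 12*14 - 3*3
  = 168 - 9 = 159
Step 3: Knot determinant = |det(V + V^T)| = |159| = 159

159


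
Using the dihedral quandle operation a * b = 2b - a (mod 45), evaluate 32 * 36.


32 * 36 = 2*36 - 32 mod 45
= 72 - 32 mod 45
= 40 mod 45 = 40

40


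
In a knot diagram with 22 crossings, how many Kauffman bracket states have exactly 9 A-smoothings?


We choose which 9 of 22 crossings get A-smoothings.
C(22, 9) = 22! / (9! * 13!)
= 497420

497420


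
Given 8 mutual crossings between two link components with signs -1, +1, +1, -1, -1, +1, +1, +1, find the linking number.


Step 1: Count positive crossings: 5
Step 2: Count negative crossings: 3
Step 3: Sum of signs = 5 - 3 = 2
Step 4: Linking number = sum/2 = 2/2 = 1

1


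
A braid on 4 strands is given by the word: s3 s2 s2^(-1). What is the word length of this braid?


The word length counts the number of generators (including inverses).
Listing each generator: s3, s2, s2^(-1)
There are 3 generators in this braid word.

3


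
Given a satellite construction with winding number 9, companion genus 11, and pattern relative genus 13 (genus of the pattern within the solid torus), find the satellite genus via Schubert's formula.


Schubert: g(satellite) = g_rel(pattern) + |winding| * g(companion),
where g_rel(pattern) is the genus of the pattern relative to the solid torus.
= 13 + 9 * 11
= 13 + 99 = 112

112


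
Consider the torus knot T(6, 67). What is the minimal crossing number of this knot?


For a torus knot T(p, q) with gcd(p,q)=1,
the crossing number is min(p*(q-1), q*(p-1)).
p*(q-1) = 6*66 = 396
q*(p-1) = 67*5 = 335
min(396, 335) = 335

335


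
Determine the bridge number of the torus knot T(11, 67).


The bridge number of T(p,q) is min(p,q).
min(11, 67) = 11

11


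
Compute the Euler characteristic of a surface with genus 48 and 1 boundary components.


chi = 2 - 2g - b
= 2 - 2*48 - 1
= 2 - 96 - 1 = -95

-95


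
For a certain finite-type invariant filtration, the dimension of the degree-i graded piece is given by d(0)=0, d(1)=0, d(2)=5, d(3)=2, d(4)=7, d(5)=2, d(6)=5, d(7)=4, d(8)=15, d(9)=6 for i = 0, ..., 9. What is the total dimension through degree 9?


Total dimension = d(0) + d(1) + ... + d(9)
= 0 + 0 + 5 + 2 + 7 + 2 + 5 + 4 + 15 + 6
= 46

46


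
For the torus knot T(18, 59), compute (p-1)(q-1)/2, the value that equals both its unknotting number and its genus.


For a torus knot T(p,q), both the unknotting number and genus equal (p-1)(q-1)/2.
= (18-1)(59-1)/2
= 17*58/2
= 986/2 = 493

493


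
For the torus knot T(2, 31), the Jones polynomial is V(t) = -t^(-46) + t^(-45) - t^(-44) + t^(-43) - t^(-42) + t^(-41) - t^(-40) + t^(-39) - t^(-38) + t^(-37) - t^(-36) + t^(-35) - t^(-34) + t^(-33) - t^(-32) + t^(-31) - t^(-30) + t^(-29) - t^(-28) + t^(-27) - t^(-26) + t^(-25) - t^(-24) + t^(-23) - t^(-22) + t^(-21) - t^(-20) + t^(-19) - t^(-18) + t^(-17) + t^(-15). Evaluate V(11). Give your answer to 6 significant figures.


Substituting t = 11 into V(t) = -t^(-46) + t^(-45) - t^(-44) + t^(-43) - t^(-42) + t^(-41) - t^(-40) + t^(-39) - t^(-38) + t^(-37) - t^(-36) + t^(-35) - t^(-34) + t^(-33) - t^(-32) + t^(-31) - t^(-30) + t^(-29) - t^(-28) + t^(-27) - t^(-26) + t^(-25) - t^(-24) + t^(-23) - t^(-22) + t^(-21) - t^(-20) + t^(-19) - t^(-18) + t^(-17) + t^(-15):
  (-)t^(-46) = -1.2472e-48
  (+)t^(-45) = 1.37192e-47
  (-)t^(-44) = -1.50911e-46
  (+)t^(-43) = 1.66002e-45
  (-)t^(-42) = -1.82603e-44
  (+)t^(-41) = 2.00863e-43
  (-)t^(-40) = -2.20949e-42
  (+)t^(-39) = 2.43044e-41
  (-)t^(-38) = -2.67349e-40
  (+)t^(-37) = 2.94083e-39
  (-)t^(-36) = -3.23492e-38
  (+)t^(-35) = 3.55841e-37
  (-)t^(-34) = -3.91425e-36
  (+)t^(-33) = 4.30568e-35
  (-)t^(-32) = -4.73624e-34
  (+)t^(-31) = 5.20987e-33
  (-)t^(-30) = -5.73086e-32
  (+)t^(-29) = 6.30394e-31
  (-)t^(-28) = -6.93433e-30
  (+)t^(-27) = 7.62777e-29
  (-)t^(-26) = -8.39055e-28
  (+)t^(-25) = 9.2296e-27
  (-)t^(-24) = -1.01526e-25
  (+)t^(-23) = 1.11678e-24
  (-)t^(-22) = -1.22846e-23
  (+)t^(-21) = 1.35131e-22
  (-)t^(-20) = -1.48644e-21
  (+)t^(-19) = 1.63508e-20
  (-)t^(-18) = -1.79859e-19
  (+)t^(-17) = 1.97845e-18
  (+)t^(-15) = 2.39392e-16
Sum = (-1.2472e-48) + (1.37192e-47) + (-1.50911e-46) + (1.66002e-45) + (-1.82603e-44) + (2.00863e-43) + (-2.20949e-42) + (2.43044e-41) + (-2.67349e-40) + (2.94083e-39) + (-3.23492e-38) + (3.55841e-37) + (-3.91425e-36) + (4.30568e-35) + (-4.73624e-34) + (5.20987e-33) + (-5.73086e-32) + (6.30394e-31) + (-6.93433e-30) + (7.62777e-29) + (-8.39055e-28) + (9.2296e-27) + (-1.01526e-25) + (1.11678e-24) + (-1.22846e-23) + (1.35131e-22) + (-1.48644e-21) + (1.63508e-20) + (-1.79859e-19) + (1.97845e-18) + (2.39392e-16)
= 2.412056255e-16
Rounded to 6 significant figures: 2.41206e-16

2.41206e-16


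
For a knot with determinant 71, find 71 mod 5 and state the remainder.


Step 1: A knot is p-colorable if and only if p divides its determinant.
Step 2: Compute 71 mod 5.
71 = 14 * 5 + 1
Step 3: 71 mod 5 = 1
Step 4: The knot is 5-colorable: no

1


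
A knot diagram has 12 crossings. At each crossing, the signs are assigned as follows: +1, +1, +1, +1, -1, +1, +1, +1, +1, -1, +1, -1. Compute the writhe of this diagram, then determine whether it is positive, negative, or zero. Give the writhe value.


Step 1: Count positive crossings (+1).
Positive crossings: 9
Step 2: Count negative crossings (-1).
Negative crossings: 3
Step 3: Writhe = (positive) - (negative)
w = 9 - 3 = 6
Step 4: |w| = 6, and w is positive

6


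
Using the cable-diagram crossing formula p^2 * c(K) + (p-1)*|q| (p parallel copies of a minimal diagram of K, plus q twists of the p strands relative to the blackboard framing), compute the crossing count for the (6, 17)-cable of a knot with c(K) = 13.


Step 1: Each of the c(K) crossings of the companion diagram becomes p*p = p^2 crossings among the p parallel strands, and each of the |q| twists s_1 s_2 ... s_(p-1) adds (p-1) crossings.
  Crossings = p^2 * c(K) + (p-1)*|q|
Step 2: = 6^2 * 13 + (6-1)*17
Step 3: = 36*13 + 5*17
Step 4: = 468 + 85 = 553

553


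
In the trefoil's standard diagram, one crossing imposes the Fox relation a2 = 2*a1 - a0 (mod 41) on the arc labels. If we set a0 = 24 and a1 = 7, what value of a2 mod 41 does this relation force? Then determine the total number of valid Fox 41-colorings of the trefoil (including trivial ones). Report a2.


Step 1: Apply the given crossing relation 2*a1 - a0 - a2 = 0 (mod 41).
  a2 = 2*a1 - a0 mod 41
  a2 = 2*7 - 24 mod 41
  a2 = 14 - 24 mod 41
  a2 = -10 mod 41 = 31
Step 2: The trefoil has determinant 3.
  Number of Fox p-colorings (p prime) is p^2 if p = 3, else p.
  Since 41 does not divide 3, only trivial (constant) colorings exist.
  (So the trial a0 = 24, a1 = 7 with a0 != a1 does NOT extend to a valid coloring of the whole trefoil: the other two crossing relations require 3*(a1 - a0) = 0 (mod 41), which fails.)
  Total colorings = 41
Step 3: a2 = 31, total Fox 41-colorings = 41

31


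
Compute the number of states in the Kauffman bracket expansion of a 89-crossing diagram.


Each crossing contributes 2 choices (A-smoothing or B-smoothing).
Total states = 2^89 = 618970019642690137449562112

618970019642690137449562112


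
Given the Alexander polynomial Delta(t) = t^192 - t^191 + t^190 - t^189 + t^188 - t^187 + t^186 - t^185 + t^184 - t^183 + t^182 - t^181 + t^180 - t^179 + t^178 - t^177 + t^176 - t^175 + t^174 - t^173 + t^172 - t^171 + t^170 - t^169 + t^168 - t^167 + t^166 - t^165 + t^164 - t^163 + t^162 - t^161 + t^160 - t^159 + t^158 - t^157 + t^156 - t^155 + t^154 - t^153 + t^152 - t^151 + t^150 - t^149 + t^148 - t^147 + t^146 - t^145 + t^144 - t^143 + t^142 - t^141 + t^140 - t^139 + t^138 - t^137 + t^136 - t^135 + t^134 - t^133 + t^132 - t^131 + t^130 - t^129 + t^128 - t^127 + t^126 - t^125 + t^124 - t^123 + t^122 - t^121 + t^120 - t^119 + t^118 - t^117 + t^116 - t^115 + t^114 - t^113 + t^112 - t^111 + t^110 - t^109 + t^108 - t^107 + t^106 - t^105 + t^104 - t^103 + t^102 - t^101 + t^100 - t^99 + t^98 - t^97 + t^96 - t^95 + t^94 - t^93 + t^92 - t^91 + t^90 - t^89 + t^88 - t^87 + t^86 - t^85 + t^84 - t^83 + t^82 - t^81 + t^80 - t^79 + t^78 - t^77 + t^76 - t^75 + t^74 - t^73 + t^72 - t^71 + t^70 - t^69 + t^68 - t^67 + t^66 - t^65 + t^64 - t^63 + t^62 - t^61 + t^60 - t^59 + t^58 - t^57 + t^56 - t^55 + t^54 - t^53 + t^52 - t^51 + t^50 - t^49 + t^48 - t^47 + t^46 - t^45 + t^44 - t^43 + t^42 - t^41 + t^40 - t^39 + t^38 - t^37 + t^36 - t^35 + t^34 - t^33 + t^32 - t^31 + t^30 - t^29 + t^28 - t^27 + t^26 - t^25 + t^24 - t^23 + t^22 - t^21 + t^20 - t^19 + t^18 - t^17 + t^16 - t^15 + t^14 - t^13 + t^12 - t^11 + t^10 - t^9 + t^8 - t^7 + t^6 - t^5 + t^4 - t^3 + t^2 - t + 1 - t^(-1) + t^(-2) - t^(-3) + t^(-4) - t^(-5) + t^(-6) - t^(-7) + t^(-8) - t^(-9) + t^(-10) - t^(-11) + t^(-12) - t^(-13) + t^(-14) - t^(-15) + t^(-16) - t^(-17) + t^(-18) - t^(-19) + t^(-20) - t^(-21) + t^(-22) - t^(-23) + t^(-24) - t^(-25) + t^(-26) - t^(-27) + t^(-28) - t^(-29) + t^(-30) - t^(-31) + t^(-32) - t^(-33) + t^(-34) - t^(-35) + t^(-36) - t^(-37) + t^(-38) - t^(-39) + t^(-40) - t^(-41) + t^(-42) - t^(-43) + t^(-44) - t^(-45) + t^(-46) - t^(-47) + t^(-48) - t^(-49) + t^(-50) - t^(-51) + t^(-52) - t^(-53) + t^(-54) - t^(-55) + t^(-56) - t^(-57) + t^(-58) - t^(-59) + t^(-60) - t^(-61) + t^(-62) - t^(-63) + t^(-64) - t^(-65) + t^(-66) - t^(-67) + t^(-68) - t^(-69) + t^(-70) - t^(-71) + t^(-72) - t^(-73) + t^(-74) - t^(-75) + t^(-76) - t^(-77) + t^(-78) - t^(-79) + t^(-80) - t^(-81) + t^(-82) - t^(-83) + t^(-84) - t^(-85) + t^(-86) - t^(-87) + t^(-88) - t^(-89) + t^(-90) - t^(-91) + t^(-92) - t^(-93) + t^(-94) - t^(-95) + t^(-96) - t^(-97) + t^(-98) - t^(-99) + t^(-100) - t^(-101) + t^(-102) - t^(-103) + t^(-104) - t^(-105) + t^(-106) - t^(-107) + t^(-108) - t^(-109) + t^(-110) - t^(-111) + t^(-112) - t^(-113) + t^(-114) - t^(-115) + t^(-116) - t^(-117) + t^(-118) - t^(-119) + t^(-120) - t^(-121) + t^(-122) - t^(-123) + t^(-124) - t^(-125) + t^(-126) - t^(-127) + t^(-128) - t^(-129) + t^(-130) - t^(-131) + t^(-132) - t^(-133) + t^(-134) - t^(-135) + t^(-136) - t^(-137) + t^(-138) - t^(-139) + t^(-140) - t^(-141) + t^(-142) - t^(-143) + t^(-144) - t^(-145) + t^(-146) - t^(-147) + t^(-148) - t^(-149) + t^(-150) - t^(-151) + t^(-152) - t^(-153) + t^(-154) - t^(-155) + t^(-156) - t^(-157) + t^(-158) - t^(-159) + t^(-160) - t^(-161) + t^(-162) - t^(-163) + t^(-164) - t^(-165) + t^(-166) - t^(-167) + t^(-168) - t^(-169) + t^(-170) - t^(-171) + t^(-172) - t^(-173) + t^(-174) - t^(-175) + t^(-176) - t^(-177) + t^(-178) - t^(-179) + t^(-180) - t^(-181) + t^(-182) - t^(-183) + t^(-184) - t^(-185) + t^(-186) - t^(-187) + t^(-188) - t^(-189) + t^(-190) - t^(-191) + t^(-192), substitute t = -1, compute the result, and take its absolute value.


Step 1: The polynomial has 385 terms with alternating signs, exponents from 192 down to -192.
Step 2: Substitute t = -1. The i-th term has coefficient (-1)^i and exponent (m-i),
  so its value is (-1)^i * (-1)^(m-i) = (-1)^m = 1 for every i.
Step 3: All 385 terms equal 1, so Delta(-1) = 385 * (1) = 385
Step 4: |Delta(-1)| = 385

385


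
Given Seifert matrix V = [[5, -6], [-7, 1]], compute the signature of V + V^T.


Step 1: V + V^T = [[10, -13], [-13, 2]]
Step 2: trace = 12, det = -149
Step 3: Discriminant = 12^2 - 4*(-149) = 740
Step 4: Eigenvalues: 19.6015, -7.60147
Step 5: Signature = (# positive eigenvalues) - (# negative eigenvalues) = 0

0


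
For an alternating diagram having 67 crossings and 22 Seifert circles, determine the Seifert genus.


For alternating knots, g = (c - s + 1)/2.
= (67 - 22 + 1)/2
= 46/2 = 23

23


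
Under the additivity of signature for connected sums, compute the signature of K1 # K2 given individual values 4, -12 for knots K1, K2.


The signature is additive under connected sum.
signature(K1 # K2) = (4) + (-12)
= -8

-8


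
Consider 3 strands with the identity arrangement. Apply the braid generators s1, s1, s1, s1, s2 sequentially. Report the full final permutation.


Starting with identity [1, 2, 3].
Apply generators in sequence:
  After s1: [2, 1, 3]
  After s1: [1, 2, 3]
  After s1: [2, 1, 3]
  After s1: [1, 2, 3]
  After s2: [1, 3, 2]
Final permutation: [1, 3, 2]

[1, 3, 2]


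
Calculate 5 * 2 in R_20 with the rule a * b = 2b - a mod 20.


5 * 2 = 2*2 - 5 mod 20
= 4 - 5 mod 20
= -1 mod 20 = 19

19


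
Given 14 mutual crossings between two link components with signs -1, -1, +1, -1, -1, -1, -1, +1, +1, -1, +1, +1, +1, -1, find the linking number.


Step 1: Count positive crossings: 6
Step 2: Count negative crossings: 8
Step 3: Sum of signs = 6 - 8 = -2
Step 4: Linking number = sum/2 = -2/2 = -1

-1


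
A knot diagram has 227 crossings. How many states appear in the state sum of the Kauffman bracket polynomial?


Each crossing contributes 2 choices (A-smoothing or B-smoothing).
Total states = 2^227 = 215679573337205118357336120696157045389097155380324579848828881993728

215679573337205118357336120696157045389097155380324579848828881993728


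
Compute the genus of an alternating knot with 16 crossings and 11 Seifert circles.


For alternating knots, g = (c - s + 1)/2.
= (16 - 11 + 1)/2
= 6/2 = 3

3


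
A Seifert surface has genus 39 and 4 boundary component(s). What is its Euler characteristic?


chi = 2 - 2g - b
= 2 - 2*39 - 4
= 2 - 78 - 4 = -80

-80


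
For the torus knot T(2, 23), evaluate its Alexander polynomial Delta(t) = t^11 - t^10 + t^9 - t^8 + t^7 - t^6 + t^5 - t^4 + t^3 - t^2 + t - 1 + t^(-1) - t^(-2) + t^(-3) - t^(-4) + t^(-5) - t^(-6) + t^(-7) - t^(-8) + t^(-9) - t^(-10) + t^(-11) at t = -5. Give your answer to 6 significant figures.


Substituting t = -5 into Delta(t) = t^11 - t^10 + t^9 - t^8 + t^7 - t^6 + t^5 - t^4 + t^3 - t^2 + t - 1 + t^(-1) - t^(-2) + t^(-3) - t^(-4) + t^(-5) - t^(-6) + t^(-7) - t^(-8) + t^(-9) - t^(-10) + t^(-11):
Term values: (-48828125) + (-9765625) + (-1953125) + (-390625) + (-78125) + (-15625) + (-3125) + (-625) + (-125) + (-25) + (-5) + (-1) + (-0.2) + (-0.04) + (-0.008) + (-0.0016) + (-0.00032) + (-6.4e-05) + (-1.28e-05) + (-2.56e-06) + (-5.12e-07) + (-1.024e-07) + (-2.048e-08)
Sum = -61035156.25
Rounded to 6 significant figures: -6.10352e+07

-6.10352e+07


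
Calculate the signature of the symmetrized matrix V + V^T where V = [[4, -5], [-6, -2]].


Step 1: V + V^T = [[8, -11], [-11, -4]]
Step 2: trace = 4, det = -153
Step 3: Discriminant = 4^2 - 4*(-153) = 628
Step 4: Eigenvalues: 14.53, -10.53
Step 5: Signature = (# positive eigenvalues) - (# negative eigenvalues) = 0

0


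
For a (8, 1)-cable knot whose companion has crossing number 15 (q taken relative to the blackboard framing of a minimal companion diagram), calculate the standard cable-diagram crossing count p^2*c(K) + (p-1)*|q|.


Step 1: Each of the c(K) crossings of the companion diagram becomes p*p = p^2 crossings among the p parallel strands, and each of the |q| twists s_1 s_2 ... s_(p-1) adds (p-1) crossings.
  Crossings = p^2 * c(K) + (p-1)*|q|
Step 2: = 8^2 * 15 + (8-1)*1
Step 3: = 64*15 + 7*1
Step 4: = 960 + 7 = 967

967


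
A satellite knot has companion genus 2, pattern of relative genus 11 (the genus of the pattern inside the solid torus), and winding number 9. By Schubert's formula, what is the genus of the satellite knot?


Schubert: g(satellite) = g_rel(pattern) + |winding| * g(companion),
where g_rel(pattern) is the genus of the pattern relative to the solid torus.
= 11 + 9 * 2
= 11 + 18 = 29

29


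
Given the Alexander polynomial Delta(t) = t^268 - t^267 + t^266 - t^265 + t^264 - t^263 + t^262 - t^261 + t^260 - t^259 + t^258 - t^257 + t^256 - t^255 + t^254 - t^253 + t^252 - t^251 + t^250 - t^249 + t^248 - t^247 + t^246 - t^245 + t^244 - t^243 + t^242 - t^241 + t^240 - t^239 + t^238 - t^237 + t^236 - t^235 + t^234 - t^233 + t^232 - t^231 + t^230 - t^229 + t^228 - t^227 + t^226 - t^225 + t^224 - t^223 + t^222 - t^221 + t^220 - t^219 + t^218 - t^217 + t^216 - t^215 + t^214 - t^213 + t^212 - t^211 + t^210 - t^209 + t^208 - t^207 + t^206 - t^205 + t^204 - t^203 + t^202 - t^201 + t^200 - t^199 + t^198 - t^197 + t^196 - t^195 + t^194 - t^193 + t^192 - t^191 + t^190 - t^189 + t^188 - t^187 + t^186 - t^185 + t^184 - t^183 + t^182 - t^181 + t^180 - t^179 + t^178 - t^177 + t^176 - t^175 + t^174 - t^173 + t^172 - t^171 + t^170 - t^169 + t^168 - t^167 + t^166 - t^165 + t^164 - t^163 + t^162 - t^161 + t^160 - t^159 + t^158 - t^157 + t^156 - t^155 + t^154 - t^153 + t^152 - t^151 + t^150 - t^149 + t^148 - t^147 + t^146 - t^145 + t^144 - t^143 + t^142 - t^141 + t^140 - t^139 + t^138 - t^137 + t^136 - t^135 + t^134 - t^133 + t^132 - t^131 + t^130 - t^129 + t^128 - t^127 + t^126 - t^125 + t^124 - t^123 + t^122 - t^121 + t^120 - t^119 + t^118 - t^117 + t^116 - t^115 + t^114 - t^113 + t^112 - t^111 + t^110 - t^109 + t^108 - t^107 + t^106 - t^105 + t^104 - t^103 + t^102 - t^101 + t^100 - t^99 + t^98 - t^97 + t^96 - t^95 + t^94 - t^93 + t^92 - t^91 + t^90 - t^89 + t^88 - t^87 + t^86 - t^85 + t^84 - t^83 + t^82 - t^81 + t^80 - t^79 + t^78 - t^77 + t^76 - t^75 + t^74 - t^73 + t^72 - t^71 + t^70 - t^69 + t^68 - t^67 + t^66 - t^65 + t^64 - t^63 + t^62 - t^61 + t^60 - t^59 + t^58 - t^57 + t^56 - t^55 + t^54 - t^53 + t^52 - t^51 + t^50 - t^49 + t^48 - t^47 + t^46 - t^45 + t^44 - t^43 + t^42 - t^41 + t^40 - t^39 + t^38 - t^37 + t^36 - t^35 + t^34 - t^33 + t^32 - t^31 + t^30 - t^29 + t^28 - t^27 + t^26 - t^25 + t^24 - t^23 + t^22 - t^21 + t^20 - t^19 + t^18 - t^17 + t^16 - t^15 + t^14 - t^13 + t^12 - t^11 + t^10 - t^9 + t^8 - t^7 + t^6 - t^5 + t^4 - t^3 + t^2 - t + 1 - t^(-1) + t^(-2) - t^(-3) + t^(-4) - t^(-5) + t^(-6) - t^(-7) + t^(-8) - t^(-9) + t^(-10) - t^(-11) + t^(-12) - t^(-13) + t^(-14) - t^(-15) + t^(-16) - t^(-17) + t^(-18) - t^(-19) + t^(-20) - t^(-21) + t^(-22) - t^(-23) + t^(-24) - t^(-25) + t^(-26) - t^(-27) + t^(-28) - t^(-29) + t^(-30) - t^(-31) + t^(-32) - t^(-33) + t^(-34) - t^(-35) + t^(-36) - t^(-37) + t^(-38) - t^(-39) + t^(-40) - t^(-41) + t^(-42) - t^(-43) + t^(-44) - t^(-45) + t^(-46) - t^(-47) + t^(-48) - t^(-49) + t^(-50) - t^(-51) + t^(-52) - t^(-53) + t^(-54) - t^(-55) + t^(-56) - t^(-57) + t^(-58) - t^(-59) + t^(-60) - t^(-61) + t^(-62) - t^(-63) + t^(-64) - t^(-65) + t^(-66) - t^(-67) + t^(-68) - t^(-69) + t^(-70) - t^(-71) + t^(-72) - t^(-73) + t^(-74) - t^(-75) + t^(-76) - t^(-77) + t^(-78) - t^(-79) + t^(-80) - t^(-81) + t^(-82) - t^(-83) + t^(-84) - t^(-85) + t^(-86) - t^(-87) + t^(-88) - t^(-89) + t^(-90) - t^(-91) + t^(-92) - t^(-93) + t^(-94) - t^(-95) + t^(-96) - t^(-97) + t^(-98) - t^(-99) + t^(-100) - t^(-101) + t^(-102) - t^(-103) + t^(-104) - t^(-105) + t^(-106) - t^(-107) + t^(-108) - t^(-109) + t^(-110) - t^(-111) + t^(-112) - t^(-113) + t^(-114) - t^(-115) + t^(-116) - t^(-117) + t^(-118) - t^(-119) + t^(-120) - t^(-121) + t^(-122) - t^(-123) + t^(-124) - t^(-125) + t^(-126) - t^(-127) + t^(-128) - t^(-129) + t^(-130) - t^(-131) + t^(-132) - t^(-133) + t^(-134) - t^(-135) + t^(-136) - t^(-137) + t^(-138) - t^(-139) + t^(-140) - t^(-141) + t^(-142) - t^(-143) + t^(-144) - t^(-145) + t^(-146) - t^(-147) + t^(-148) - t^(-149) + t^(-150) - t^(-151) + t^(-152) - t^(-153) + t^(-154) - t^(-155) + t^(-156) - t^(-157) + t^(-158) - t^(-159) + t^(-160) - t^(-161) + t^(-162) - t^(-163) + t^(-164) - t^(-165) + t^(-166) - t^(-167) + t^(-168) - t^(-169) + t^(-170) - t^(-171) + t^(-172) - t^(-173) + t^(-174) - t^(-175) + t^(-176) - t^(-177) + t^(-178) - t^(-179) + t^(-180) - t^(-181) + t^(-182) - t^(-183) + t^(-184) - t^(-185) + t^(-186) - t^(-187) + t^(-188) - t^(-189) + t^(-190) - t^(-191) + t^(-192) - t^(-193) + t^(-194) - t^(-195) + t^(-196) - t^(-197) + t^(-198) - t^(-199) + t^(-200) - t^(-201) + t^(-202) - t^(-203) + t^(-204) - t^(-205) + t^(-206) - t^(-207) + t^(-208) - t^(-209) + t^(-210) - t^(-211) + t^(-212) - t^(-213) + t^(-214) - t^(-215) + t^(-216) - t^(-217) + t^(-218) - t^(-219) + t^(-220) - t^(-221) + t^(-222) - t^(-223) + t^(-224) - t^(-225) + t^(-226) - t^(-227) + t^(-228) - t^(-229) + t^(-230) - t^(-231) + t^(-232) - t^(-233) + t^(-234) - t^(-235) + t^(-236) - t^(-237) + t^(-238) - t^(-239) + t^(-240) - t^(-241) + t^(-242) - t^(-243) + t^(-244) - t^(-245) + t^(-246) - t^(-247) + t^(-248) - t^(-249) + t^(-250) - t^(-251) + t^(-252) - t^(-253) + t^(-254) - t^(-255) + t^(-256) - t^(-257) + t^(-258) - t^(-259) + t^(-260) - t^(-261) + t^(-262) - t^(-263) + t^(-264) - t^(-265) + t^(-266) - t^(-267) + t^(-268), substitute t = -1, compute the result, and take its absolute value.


Step 1: The polynomial has 537 terms with alternating signs, exponents from 268 down to -268.
Step 2: Substitute t = -1. The i-th term has coefficient (-1)^i and exponent (m-i),
  so its value is (-1)^i * (-1)^(m-i) = (-1)^m = 1 for every i.
Step 3: All 537 terms equal 1, so Delta(-1) = 537 * (1) = 537
Step 4: |Delta(-1)| = 537

537


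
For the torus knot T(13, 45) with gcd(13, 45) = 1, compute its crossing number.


For a torus knot T(p, q) with gcd(p,q)=1,
the crossing number is min(p*(q-1), q*(p-1)).
p*(q-1) = 13*44 = 572
q*(p-1) = 45*12 = 540
min(572, 540) = 540

540


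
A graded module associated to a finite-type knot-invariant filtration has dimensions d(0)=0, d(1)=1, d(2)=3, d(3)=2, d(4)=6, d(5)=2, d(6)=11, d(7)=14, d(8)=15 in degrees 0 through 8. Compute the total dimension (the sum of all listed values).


Total dimension = d(0) + d(1) + ... + d(8)
= 0 + 1 + 3 + 2 + 6 + 2 + 11 + 14 + 15
= 54

54


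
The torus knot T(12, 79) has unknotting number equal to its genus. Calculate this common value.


For a torus knot T(p,q), both the unknotting number and genus equal (p-1)(q-1)/2.
= (12-1)(79-1)/2
= 11*78/2
= 858/2 = 429

429


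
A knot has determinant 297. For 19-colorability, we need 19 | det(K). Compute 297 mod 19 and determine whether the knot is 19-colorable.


Step 1: A knot is p-colorable if and only if p divides its determinant.
Step 2: Compute 297 mod 19.
297 = 15 * 19 + 12
Step 3: 297 mod 19 = 12
Step 4: The knot is 19-colorable: no

12


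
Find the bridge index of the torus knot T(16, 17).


The bridge number of T(p,q) is min(p,q).
min(16, 17) = 16

16


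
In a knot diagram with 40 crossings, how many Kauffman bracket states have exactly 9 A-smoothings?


We choose which 9 of 40 crossings get A-smoothings.
C(40, 9) = 40! / (9! * 31!)
= 273438880

273438880


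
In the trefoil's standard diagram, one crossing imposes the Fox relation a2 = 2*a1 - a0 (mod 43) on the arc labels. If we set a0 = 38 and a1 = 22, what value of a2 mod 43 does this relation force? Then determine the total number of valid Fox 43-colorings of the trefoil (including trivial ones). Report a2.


Step 1: Apply the given crossing relation 2*a1 - a0 - a2 = 0 (mod 43).
  a2 = 2*a1 - a0 mod 43
  a2 = 2*22 - 38 mod 43
  a2 = 44 - 38 mod 43
  a2 = 6 mod 43 = 6
Step 2: The trefoil has determinant 3.
  Number of Fox p-colorings (p prime) is p^2 if p = 3, else p.
  Since 43 does not divide 3, only trivial (constant) colorings exist.
  (So the trial a0 = 38, a1 = 22 with a0 != a1 does NOT extend to a valid coloring of the whole trefoil: the other two crossing relations require 3*(a1 - a0) = 0 (mod 43), which fails.)
  Total colorings = 43
Step 3: a2 = 6, total Fox 43-colorings = 43

6


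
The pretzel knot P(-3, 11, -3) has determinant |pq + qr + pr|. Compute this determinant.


Step 1: Compute pq + qr + pr.
pq = (-3)*11 = -33
qr = 11*(-3) = -33
pr = (-3)*(-3) = 9
pq + qr + pr = -33 + (-33) + 9 = -57
Step 2: Take absolute value.
det(P(-3,11,-3)) = |-57| = 57

57


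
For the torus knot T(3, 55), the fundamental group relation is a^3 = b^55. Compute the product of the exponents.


The relation is a^3 = b^55.
Product of exponents = 3 * 55
= 165

165


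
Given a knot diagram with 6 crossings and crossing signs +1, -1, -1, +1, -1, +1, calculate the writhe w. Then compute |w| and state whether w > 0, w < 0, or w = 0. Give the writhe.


Step 1: Count positive crossings (+1).
Positive crossings: 3
Step 2: Count negative crossings (-1).
Negative crossings: 3
Step 3: Writhe = (positive) - (negative)
w = 3 - 3 = 0
Step 4: |w| = 0, and w is zero

0


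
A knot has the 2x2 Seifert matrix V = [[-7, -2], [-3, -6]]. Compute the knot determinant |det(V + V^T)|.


Step 1: Form V + V^T where V = [[-7, -2], [-3, -6]]
  V^T = [[-7, -3], [-2, -6]]
  V + V^T = [[-14, -5], [-5, -12]]
Step 2: det(V + V^T) = (-14)*(-12) - (-5)*(-5)
  = 168 - 25 = 143
Step 3: Knot determinant = |det(V + V^T)| = |143| = 143

143


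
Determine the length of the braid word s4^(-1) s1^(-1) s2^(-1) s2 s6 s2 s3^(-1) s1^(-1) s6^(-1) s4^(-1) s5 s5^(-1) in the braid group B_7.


The word length counts the number of generators (including inverses).
Listing each generator: s4^(-1), s1^(-1), s2^(-1), s2, s6, s2, s3^(-1), s1^(-1), s6^(-1), s4^(-1), s5, s5^(-1)
There are 12 generators in this braid word.

12


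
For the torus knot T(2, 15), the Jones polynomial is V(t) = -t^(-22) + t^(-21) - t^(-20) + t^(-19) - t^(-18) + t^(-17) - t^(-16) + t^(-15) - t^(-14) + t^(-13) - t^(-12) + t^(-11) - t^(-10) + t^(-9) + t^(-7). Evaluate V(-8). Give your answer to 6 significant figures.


Substituting t = -8 into V(t) = -t^(-22) + t^(-21) - t^(-20) + t^(-19) - t^(-18) + t^(-17) - t^(-16) + t^(-15) - t^(-14) + t^(-13) - t^(-12) + t^(-11) - t^(-10) + t^(-9) + t^(-7):
  (-)t^(-22) = -1.35525e-20
  (+)t^(-21) = -1.0842e-19
  (-)t^(-20) = -8.67362e-19
  (+)t^(-19) = -6.93889e-18
  (-)t^(-18) = -5.55112e-17
  (+)t^(-17) = -4.44089e-16
  (-)t^(-16) = -3.55271e-15
  (+)t^(-15) = -2.84217e-14
  (-)t^(-14) = -2.27374e-13
  (+)t^(-13) = -1.81899e-12
  (-)t^(-12) = -1.45519e-11
  (+)t^(-11) = -1.16415e-10
  (-)t^(-10) = -9.31323e-10
  (+)t^(-9) = -7.45058e-09
  (+)t^(-7) = -4.76837e-07
Sum = (-1.35525e-20) + (-1.0842e-19) + (-8.67362e-19) + (-6.93889e-18) + (-5.55112e-17) + (-4.44089e-16) + (-3.55271e-15) + (-2.84217e-14) + (-2.27374e-13) + (-1.81899e-12) + (-1.45519e-11) + (-1.16415e-10) + (-9.31323e-10) + (-7.45058e-09) + (-4.76837e-07)
= -4.853521075e-07
Rounded to 6 significant figures: -4.85352e-07

-4.85352e-07


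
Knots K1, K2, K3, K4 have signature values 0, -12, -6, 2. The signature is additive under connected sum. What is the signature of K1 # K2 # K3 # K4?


The signature is additive under connected sum.
signature(K1 # K2 # K3 # K4) = (0) + (-12) + (-6) + (2)
= -16

-16


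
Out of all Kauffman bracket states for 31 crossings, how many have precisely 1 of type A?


We choose which 1 of 31 crossings get A-smoothings.
C(31, 1) = 31! / (1! * 30!)
= 31

31


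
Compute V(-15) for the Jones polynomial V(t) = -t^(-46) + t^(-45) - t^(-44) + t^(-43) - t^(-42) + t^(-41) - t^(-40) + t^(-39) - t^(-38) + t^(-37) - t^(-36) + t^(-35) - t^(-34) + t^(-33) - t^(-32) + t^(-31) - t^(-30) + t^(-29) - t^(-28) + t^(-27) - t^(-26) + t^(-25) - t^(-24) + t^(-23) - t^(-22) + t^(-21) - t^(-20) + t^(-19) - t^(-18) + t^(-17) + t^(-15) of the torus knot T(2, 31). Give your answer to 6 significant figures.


Substituting t = -15 into V(t) = -t^(-46) + t^(-45) - t^(-44) + t^(-43) - t^(-42) + t^(-41) - t^(-40) + t^(-39) - t^(-38) + t^(-37) - t^(-36) + t^(-35) - t^(-34) + t^(-33) - t^(-32) + t^(-31) - t^(-30) + t^(-29) - t^(-28) + t^(-27) - t^(-26) + t^(-25) - t^(-24) + t^(-23) - t^(-22) + t^(-21) - t^(-20) + t^(-19) - t^(-18) + t^(-17) + t^(-15):
  (-)t^(-46) = -7.93966e-55
  (+)t^(-45) = -1.19095e-53
  (-)t^(-44) = -1.78642e-52
  (+)t^(-43) = -2.67964e-51
  (-)t^(-42) = -4.01945e-50
  (+)t^(-41) = -6.02918e-49
  (-)t^(-40) = -9.04377e-48
  (+)t^(-39) = -1.35657e-46
  (-)t^(-38) = -2.03485e-45
  (+)t^(-37) = -3.05227e-44
  (-)t^(-36) = -4.57841e-43
  (+)t^(-35) = -6.86761e-42
  (-)t^(-34) = -1.03014e-40
  (+)t^(-33) = -1.54521e-39
  (-)t^(-32) = -2.31782e-38
  (+)t^(-31) = -3.47673e-37
  (-)t^(-30) = -5.2151e-36
  (+)t^(-29) = -7.82264e-35
  (-)t^(-28) = -1.1734e-33
  (+)t^(-27) = -1.76009e-32
  (-)t^(-26) = -2.64014e-31
  (+)t^(-25) = -3.96021e-30
  (-)t^(-24) = -5.94032e-29
  (+)t^(-23) = -8.91048e-28
  (-)t^(-22) = -1.33657e-26
  (+)t^(-21) = -2.00486e-25
  (-)t^(-20) = -3.00729e-24
  (+)t^(-19) = -4.51093e-23
  (-)t^(-18) = -6.76639e-22
  (+)t^(-17) = -1.01496e-20
  (+)t^(-15) = -2.28366e-18
Sum = (-7.93966e-55) + (-1.19095e-53) + (-1.78642e-52) + (-2.67964e-51) + (-4.01945e-50) + (-6.02918e-49) + (-9.04377e-48) + (-1.35657e-46) + (-2.03485e-45) + (-3.05227e-44) + (-4.57841e-43) + (-6.86761e-42) + (-1.03014e-40) + (-1.54521e-39) + (-2.31782e-38) + (-3.47673e-37) + (-5.2151e-36) + (-7.82264e-35) + (-1.1734e-33) + (-1.76009e-32) + (-2.64014e-31) + (-3.96021e-30) + (-5.94032e-29) + (-8.91048e-28) + (-1.33657e-26) + (-2.00486e-25) + (-3.00729e-24) + (-4.51093e-23) + (-6.76639e-22) + (-1.01496e-20) + (-2.28366e-18)
= -2.294532824e-18
Rounded to 6 significant figures: -2.29453e-18

-2.29453e-18


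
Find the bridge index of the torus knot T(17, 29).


The bridge number of T(p,q) is min(p,q).
min(17, 29) = 17

17


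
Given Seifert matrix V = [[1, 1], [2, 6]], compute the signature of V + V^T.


Step 1: V + V^T = [[2, 3], [3, 12]]
Step 2: trace = 14, det = 15
Step 3: Discriminant = 14^2 - 4*15 = 136
Step 4: Eigenvalues: 12.831, 1.16905
Step 5: Signature = (# positive eigenvalues) - (# negative eigenvalues) = 2

2


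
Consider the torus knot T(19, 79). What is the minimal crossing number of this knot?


For a torus knot T(p, q) with gcd(p,q)=1,
the crossing number is min(p*(q-1), q*(p-1)).
p*(q-1) = 19*78 = 1482
q*(p-1) = 79*18 = 1422
min(1482, 1422) = 1422

1422


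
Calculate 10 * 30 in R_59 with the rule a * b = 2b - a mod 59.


10 * 30 = 2*30 - 10 mod 59
= 60 - 10 mod 59
= 50 mod 59 = 50

50


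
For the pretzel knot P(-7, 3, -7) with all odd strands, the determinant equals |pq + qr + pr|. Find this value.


Step 1: Compute pq + qr + pr.
pq = (-7)*3 = -21
qr = 3*(-7) = -21
pr = (-7)*(-7) = 49
pq + qr + pr = -21 + (-21) + 49 = 7
Step 2: Take absolute value.
det(P(-7,3,-7)) = |7| = 7

7


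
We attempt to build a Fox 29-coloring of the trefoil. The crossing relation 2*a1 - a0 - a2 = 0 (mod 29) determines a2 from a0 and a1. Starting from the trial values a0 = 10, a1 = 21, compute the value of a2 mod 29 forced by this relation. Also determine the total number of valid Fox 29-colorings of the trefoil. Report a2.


Step 1: Apply the given crossing relation 2*a1 - a0 - a2 = 0 (mod 29).
  a2 = 2*a1 - a0 mod 29
  a2 = 2*21 - 10 mod 29
  a2 = 42 - 10 mod 29
  a2 = 32 mod 29 = 3
Step 2: The trefoil has determinant 3.
  Number of Fox p-colorings (p prime) is p^2 if p = 3, else p.
  Since 29 does not divide 3, only trivial (constant) colorings exist.
  (So the trial a0 = 10, a1 = 21 with a0 != a1 does NOT extend to a valid coloring of the whole trefoil: the other two crossing relations require 3*(a1 - a0) = 0 (mod 29), which fails.)
  Total colorings = 29
Step 3: a2 = 3, total Fox 29-colorings = 29

3


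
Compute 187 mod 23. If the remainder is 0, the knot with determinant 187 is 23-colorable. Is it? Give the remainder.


Step 1: A knot is p-colorable if and only if p divides its determinant.
Step 2: Compute 187 mod 23.
187 = 8 * 23 + 3
Step 3: 187 mod 23 = 3
Step 4: The knot is 23-colorable: no

3


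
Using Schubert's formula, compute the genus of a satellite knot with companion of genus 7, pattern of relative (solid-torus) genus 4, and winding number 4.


Schubert: g(satellite) = g_rel(pattern) + |winding| * g(companion),
where g_rel(pattern) is the genus of the pattern relative to the solid torus.
= 4 + 4 * 7
= 4 + 28 = 32

32


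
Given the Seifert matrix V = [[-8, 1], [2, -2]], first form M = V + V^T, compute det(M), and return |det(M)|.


Step 1: Form V + V^T where V = [[-8, 1], [2, -2]]
  V^T = [[-8, 2], [1, -2]]
  V + V^T = [[-16, 3], [3, -4]]
Step 2: det(V + V^T) = (-16)*(-4) - 3*3
  = 64 - 9 = 55
Step 3: Knot determinant = |det(V + V^T)| = |55| = 55

55


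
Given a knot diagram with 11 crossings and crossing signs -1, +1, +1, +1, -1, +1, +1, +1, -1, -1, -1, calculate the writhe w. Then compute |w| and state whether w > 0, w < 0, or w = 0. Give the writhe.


Step 1: Count positive crossings (+1).
Positive crossings: 6
Step 2: Count negative crossings (-1).
Negative crossings: 5
Step 3: Writhe = (positive) - (negative)
w = 6 - 5 = 1
Step 4: |w| = 1, and w is positive

1


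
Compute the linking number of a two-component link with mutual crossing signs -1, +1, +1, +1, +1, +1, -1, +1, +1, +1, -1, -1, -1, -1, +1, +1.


Step 1: Count positive crossings: 10
Step 2: Count negative crossings: 6
Step 3: Sum of signs = 10 - 6 = 4
Step 4: Linking number = sum/2 = 4/2 = 2

2


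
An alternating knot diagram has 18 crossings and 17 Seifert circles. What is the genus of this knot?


For alternating knots, g = (c - s + 1)/2.
= (18 - 17 + 1)/2
= 2/2 = 1

1
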